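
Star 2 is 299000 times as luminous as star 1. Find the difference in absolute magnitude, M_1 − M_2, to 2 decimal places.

Pogson: ΔM = −2.5 log₁₀(ratio) = −2.5 log₁₀(299000) = −2.5 × 5.4757 = -13.689
Star 2 is brighter so has the smaller magnitude: M_1 − M_2 is positive.

M_1 − M_2 ≈ 13.69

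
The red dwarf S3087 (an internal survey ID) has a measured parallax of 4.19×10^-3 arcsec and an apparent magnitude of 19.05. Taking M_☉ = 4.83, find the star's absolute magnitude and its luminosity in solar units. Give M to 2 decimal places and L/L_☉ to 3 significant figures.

M ≈ 12.16; L/L_☉ ≈ 1.17×10^-3

d = 1/p = 1/4.19×10^-3″ = 238.7 pc
M = m − 5 log₁₀ d + 5 = 19.05 − 5·2.3778 + 5 = 12.161
M − M_☉ = 12.161 − 4.83 = 7.331
L/L_☉ = 10^(−0.4 × 7.331) = 1.168×10^-3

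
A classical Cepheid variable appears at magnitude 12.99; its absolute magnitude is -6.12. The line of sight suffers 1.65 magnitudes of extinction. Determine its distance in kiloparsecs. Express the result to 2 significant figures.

d ≈ 31 kpc

m − M = 5 log₁₀(d/10 pc) + A  ⇒  12.99 − (-6.12) − 1.65 = 5 log₁₀(d/10)
17.460 = 5 log₁₀(d/10)
log₁₀ d = (m − M − A)/5 + 1 = 4.4920
d = 10^4.4920 = 31050 pc
= 31.05 kpc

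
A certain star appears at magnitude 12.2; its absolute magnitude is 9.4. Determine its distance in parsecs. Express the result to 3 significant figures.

Distance modulus: m − M = 12.2 − (9.4) = 2.800
m − M = 5 log₁₀ d − 5
log₁₀ d = (m − M)/5 + 1 = 1.5600
d = 10^1.5600 = 36.31 pc

d ≈ 36.3 pc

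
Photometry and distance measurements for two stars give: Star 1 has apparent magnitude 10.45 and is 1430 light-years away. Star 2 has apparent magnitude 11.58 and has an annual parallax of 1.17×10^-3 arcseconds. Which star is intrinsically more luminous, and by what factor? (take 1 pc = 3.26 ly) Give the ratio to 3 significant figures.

Star 1: d = 1430 ly / 3.26 = 438.7 pc
Star 1: M = m − 5 log₁₀ d + 5 = 10.45 − 5·2.6421 + 5 = 2.239
Star 2: d = 1/p = 1/1.17×10^-3″ = 854.7 pc
Star 2: M = m − 5 log₁₀ d + 5 = 11.58 − 5·2.9318 + 5 = 1.921
ΔM = M_1 − M_2 = 2.239 − (1.921) = 0.318; smaller M is more luminous → Star 2.
L ratio = 10^(0.4 |ΔM|) = 10^0.127 = 1.341

Star 2 is more luminous, by a factor of 1.34.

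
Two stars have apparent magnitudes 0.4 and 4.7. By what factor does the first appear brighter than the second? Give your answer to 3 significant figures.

52.5

Magnitude difference = -4.3
Flux ratio = 10^(−0.4 Δm) = 10^(−0.4 × -4.3) = 10^1.720 = 52.48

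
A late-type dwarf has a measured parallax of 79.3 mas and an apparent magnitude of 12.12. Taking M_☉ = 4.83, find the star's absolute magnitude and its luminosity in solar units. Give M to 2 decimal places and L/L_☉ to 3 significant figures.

M ≈ 11.62; L/L_☉ ≈ 1.93×10^-3

d = 1/p = 1000/79.3 mas = 12.61 pc
M = m − 5 log₁₀ d + 5 = 12.12 − 5·1.1007 + 5 = 11.616
M − M_☉ = 11.616 − 4.83 = 6.786
L/L_☉ = 10^(−0.4 × 6.786) = 1.930×10^-3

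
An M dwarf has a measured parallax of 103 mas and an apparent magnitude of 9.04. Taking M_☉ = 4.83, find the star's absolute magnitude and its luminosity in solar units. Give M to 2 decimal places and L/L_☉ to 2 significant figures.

M ≈ 9.10; L/L_☉ ≈ 0.020

d = 1/p = 1000/103 mas = 9.709 pc
M = m − 5 log₁₀ d + 5 = 9.04 − 5·0.9872 + 5 = 9.104
M − M_☉ = 9.104 − 4.83 = 4.274
L/L_☉ = 10^(−0.4 × 4.274) = 0.01951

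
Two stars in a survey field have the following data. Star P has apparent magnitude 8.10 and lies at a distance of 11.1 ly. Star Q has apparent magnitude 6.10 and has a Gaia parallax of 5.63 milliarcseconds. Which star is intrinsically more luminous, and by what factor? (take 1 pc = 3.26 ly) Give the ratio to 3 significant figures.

Star P: d = 11.1 ly / 3.26 = 3.405 pc
Star P: M = m − 5 log₁₀ d + 5 = 8.10 − 5·0.5321 + 5 = 10.439
Star Q: p = 5.63 mas = 5.63×10^-3″ → d = 1/p = 177.6 pc
Star Q: M = m − 5 log₁₀ d + 5 = 6.10 − 5·2.2495 + 5 = -0.147
ΔM = M_P − M_Q = 10.439 − (-0.147) = 10.587; smaller M is more luminous → Star Q.
L ratio = 10^(0.4 |ΔM|) = 10^4.235 = 17170

Star Q is more luminous, by a factor of 17200.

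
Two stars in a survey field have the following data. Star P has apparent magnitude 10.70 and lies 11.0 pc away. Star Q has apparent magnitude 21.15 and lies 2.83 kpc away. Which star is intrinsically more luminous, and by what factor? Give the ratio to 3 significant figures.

Star Q is more luminous, by a factor of 4.37.

Star P: M = m − 5 log₁₀ d + 5 = 10.70 − 5·1.0414 + 5 = 10.493
Star Q: d = 2.83 kpc = 2830 pc
Star Q: M = m − 5 log₁₀ d + 5 = 21.15 − 5·3.4518 + 5 = 8.891
ΔM = M_P − M_Q = 10.493 − (8.891) = 1.602; smaller M is more luminous → Star Q.
L ratio = 10^(0.4 |ΔM|) = 10^0.641 = 4.373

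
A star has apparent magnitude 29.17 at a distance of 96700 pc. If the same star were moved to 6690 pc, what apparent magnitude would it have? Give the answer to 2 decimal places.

m ≈ 23.37

Flux ∝ 1/d², so Δm = 5 log₁₀(d₂/d₁) = 5 log₁₀(6690/96700) = -5.800
m₂ = m₁ + Δm = 29.17 + (-5.800) = 23.370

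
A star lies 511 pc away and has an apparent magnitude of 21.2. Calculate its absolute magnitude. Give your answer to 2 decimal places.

M ≈ 12.66

5 log₁₀(d/10 pc) = 5 log₁₀(511.0) − 5 = 8.542
M = m − 5 log₁₀(d/10) = 21.2 − 8.542 = 12.658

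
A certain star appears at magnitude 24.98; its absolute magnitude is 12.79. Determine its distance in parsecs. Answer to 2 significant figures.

d ≈ 2700 pc

μ = m − M = 12.190
m − M = 5 log₁₀ d − 5
log₁₀ d = (m − M)/5 + 1 = 3.4380
d = 10^3.4380 = 2742 pc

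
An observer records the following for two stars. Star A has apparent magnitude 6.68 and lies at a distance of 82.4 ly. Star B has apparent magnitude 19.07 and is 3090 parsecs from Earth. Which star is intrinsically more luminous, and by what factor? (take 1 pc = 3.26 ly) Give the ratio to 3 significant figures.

Star A is more luminous, by a factor of 6.05.

Star A: d = 82.4 ly / 3.26 = 25.28 pc
Star A: M = m − 5 log₁₀ d + 5 = 6.68 − 5·1.4027 + 5 = 4.666
Star B: M = m − 5 log₁₀ d + 5 = 19.07 − 5·3.4900 + 5 = 6.620
ΔM = M_A − M_B = 4.666 − (6.620) = -1.954; smaller M is more luminous → Star A.
L ratio = 10^(0.4 |ΔM|) = 10^0.782 = 6.046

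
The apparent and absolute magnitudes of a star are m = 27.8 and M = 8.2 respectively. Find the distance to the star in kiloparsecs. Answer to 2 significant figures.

μ = m − M = 19.600
m − M = 5 log₁₀ d − 5
log₁₀ d = (m − M)/5 + 1 = 4.9200
d = 10^4.9200 = 83180 pc
= 83.18 kpc

d ≈ 83 kpc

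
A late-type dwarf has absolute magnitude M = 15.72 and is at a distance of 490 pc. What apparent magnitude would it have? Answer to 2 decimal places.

m = M + 5 log₁₀ d − 5 = 15.72 + 5·2.6902 − 5 = 24.171

m ≈ 24.17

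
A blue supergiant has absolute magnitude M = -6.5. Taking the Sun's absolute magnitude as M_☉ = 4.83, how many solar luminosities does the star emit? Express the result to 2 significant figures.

M − M_☉ = -6.5 − 4.83 = -11.330
L/L_☉ = 10^(−0.4 (M − M_☉)) = 10^4.532 = 34040

L/L_☉ ≈ 34000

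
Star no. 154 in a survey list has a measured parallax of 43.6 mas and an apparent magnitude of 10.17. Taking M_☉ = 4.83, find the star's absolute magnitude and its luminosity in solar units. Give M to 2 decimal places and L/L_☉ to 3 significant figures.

M ≈ 8.37; L/L_☉ ≈ 0.0385

d = 1/p = 1000/43.6 mas = 22.94 pc
M = m − 5 log₁₀ d + 5 = 10.17 − 5·1.3605 + 5 = 8.367
M − M_☉ = 8.367 − 4.83 = 3.537
L/L_☉ = 10^(−0.4 × 3.537) = 0.03846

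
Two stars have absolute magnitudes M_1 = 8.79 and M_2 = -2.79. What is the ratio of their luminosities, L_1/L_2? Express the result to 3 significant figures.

L_1/L_2 ≈ 2.33×10^-5

ΔM = M_1 − M_2 = 11.58
L_1/L_2 = 10^(−0.4 ΔM) = 10^-4.632 = 2.333×10^-5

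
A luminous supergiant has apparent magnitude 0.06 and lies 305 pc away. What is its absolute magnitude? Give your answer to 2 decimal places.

5 log₁₀(d/10 pc) = 5 log₁₀(305.0) − 5 = 7.421
M = m − 5 log₁₀(d/10) = 0.06 − 7.421 = -7.361

M ≈ -7.36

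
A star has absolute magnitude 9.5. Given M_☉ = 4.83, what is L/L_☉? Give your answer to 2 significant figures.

L/L_☉ ≈ 0.014

M − M_☉ = 9.5 − 4.83 = 4.670
L/L_☉ = 10^(−0.4 (M − M_☉)) = 10^-1.868 = 0.01355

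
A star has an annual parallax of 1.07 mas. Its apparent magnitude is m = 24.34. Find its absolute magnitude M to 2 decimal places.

p = 1.07 mas = 1.07×10^-3″ → d = 1/p = 934.6 pc
5 log₁₀(d/10 pc) = 5 log₁₀(934.6) − 5 = 9.853
M = m − 5 log₁₀(d/10) = 24.34 − 9.853 = 14.487

M ≈ 14.49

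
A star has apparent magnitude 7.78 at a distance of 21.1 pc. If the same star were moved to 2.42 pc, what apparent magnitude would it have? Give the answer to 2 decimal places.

m ≈ 3.08

Flux ∝ 1/d², so Δm = 5 log₁₀(d₂/d₁) = 5 log₁₀(2.42/21.1) = -4.702
m₂ = m₁ + Δm = 7.78 + (-4.702) = 3.078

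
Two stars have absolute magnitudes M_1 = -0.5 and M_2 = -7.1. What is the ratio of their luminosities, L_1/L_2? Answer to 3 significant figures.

L_1/L_2 ≈ 2.29×10^-3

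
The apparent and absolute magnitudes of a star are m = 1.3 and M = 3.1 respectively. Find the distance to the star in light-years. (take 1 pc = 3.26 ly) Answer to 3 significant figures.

d ≈ 14.2 ly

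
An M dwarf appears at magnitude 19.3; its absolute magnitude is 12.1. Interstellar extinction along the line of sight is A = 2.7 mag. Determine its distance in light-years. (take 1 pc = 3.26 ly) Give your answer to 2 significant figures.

m − M = 5 log₁₀(d/10 pc) + A  ⇒  19.3 − (12.1) − 2.7 = 5 log₁₀(d/10)
4.500 = 5 log₁₀(d/10)
log₁₀ d = (m − M − A)/5 + 1 = 1.9000
d = 10^1.9000 = 79.43 pc
= 259.0 ly

d ≈ 260 ly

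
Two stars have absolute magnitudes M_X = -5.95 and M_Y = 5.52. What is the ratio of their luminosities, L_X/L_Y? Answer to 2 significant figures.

L_X/L_Y ≈ 39000

ΔM = M_X − M_Y = -11.47
L_X/L_Y = 10^(−0.4 ΔM) = 10^4.588 = 38730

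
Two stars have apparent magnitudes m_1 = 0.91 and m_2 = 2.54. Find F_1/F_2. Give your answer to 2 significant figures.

F_1/F_2 ≈ 4.5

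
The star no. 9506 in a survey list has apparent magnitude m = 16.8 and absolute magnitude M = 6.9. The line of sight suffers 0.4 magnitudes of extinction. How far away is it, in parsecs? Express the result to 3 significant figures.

m − M = 5 log₁₀(d/10 pc) + A  ⇒  16.8 − (6.9) − 0.4 = 5 log₁₀(d/10)
9.500 = 5 log₁₀(d/10)
log₁₀ d = (m − M − A)/5 + 1 = 2.9000
d = 10^2.9000 = 794.3 pc

d ≈ 794 pc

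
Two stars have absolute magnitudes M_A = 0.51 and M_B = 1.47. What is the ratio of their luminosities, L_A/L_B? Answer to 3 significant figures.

ΔM = M_A − M_B = -0.96
L_A/L_B = 10^(−0.4 ΔM) = 10^0.384 = 2.421

L_A/L_B ≈ 2.42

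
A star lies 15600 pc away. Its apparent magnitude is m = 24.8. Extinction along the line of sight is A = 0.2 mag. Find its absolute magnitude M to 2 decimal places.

5 log₁₀(d/10 pc) = 5 log₁₀(15600) − 5 = 15.966
M = m − 5 log₁₀(d/10) − A = 24.8 − 15.966 − 0.2 = 8.634

M ≈ 8.63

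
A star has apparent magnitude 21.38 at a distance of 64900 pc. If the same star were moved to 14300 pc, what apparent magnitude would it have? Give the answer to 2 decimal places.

Flux ∝ 1/d², so Δm = 5 log₁₀(d₂/d₁) = 5 log₁₀(14300/64900) = -3.285
m₂ = m₁ + Δm = 21.38 + (-3.285) = 18.095

m ≈ 18.10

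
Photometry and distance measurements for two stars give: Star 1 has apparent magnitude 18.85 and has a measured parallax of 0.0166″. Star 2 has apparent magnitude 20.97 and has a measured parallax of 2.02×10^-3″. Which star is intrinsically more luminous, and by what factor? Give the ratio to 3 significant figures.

Star 2 is more luminous, by a factor of 9.58.

Star 1: d = 1/p = 1/0.0166″ = 60.24 pc
Star 1: M = m − 5 log₁₀ d + 5 = 18.85 − 5·1.7799 + 5 = 14.951
Star 2: d = 1/p = 1/2.02×10^-3″ = 495.0 pc
Star 2: M = m − 5 log₁₀ d + 5 = 20.97 − 5·2.6946 + 5 = 12.497
ΔM = M_1 − M_2 = 14.951 − (12.497) = 2.454; smaller M is more luminous → Star 2.
L ratio = 10^(0.4 |ΔM|) = 10^0.982 = 9.583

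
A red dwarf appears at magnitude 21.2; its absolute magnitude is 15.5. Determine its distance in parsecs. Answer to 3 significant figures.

d ≈ 138 pc

μ = m − M = 5.700
m − M = 5 log₁₀ d − 5
log₁₀ d = (m − M)/5 + 1 = 2.1400
d = 10^2.1400 = 138.0 pc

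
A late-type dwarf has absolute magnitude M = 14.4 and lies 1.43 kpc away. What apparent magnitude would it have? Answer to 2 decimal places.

m ≈ 25.18

d = 1.43 kpc = 1430 pc
m = M + 5 log₁₀ d − 5 = 14.4 + 5·3.1553 − 5 = 25.177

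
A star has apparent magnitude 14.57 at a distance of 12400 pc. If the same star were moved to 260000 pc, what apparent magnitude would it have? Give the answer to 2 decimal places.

Flux ∝ 1/d², so Δm = 5 log₁₀(d₂/d₁) = 5 log₁₀(260000/12400) = 6.608
m₂ = m₁ + Δm = 14.57 + (6.608) = 21.178

m ≈ 21.18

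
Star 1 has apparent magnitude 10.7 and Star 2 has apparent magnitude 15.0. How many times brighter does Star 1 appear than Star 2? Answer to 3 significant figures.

Magnitude difference = -4.3
Flux ratio = 10^(−0.4 Δm) = 10^(−0.4 × -4.3) = 10^1.720 = 52.48

52.5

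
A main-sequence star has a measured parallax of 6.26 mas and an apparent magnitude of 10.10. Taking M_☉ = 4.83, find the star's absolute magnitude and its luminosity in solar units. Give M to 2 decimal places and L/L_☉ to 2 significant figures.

d = 1/p = 1000/6.26 mas = 159.7 pc
M = m − 5 log₁₀ d + 5 = 10.10 − 5·2.2034 + 5 = 4.083
M − M_☉ = 4.083 − 4.83 = -0.747
L/L_☉ = 10^(−0.4 × -0.747) = 1.990

M ≈ 4.08; L/L_☉ ≈ 2.0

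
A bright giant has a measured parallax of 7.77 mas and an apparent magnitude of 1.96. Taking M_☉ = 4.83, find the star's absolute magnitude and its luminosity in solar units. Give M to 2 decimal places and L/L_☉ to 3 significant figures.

d = 1/p = 1000/7.77 mas = 128.7 pc
M = m − 5 log₁₀ d + 5 = 1.96 − 5·2.1096 + 5 = -3.588
M − M_☉ = -3.588 − 4.83 = -8.418
L/L_☉ = 10^(−0.4 × -8.418) = 2329

M ≈ -3.59; L/L_☉ ≈ 2330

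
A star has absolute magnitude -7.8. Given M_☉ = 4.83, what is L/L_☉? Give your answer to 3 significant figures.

L/L_☉ ≈ 113000

M − M_☉ = -7.8 − 4.83 = -12.630
L/L_☉ = 10^(−0.4 (M − M_☉)) = 10^5.052 = 112700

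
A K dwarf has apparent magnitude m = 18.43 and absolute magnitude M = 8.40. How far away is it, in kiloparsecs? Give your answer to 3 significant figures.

d ≈ 1.01 kpc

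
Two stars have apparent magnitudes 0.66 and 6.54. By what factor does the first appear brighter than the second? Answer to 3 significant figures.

225

Δm = 0.66 − (6.54) = -5.88
Flux ratio = 10^(−0.4 Δm) = 10^(−0.4 × -5.88) = 10^2.352 = 224.9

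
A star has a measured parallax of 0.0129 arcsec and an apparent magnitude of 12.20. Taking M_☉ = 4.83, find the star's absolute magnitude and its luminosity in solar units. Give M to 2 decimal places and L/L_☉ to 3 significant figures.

d = 1/p = 1/0.0129″ = 77.52 pc
M = m − 5 log₁₀ d + 5 = 12.20 − 5·1.8894 + 5 = 7.753
M − M_☉ = 7.753 − 4.83 = 2.923
L/L_☉ = 10^(−0.4 × 2.923) = 0.06774

M ≈ 7.75; L/L_☉ ≈ 0.0677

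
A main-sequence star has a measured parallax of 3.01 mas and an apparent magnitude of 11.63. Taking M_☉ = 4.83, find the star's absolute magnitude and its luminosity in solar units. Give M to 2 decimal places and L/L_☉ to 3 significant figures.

d = 1/p = 1000/3.01 mas = 332.2 pc
M = m − 5 log₁₀ d + 5 = 11.63 − 5·2.5214 + 5 = 4.023
M − M_☉ = 4.023 − 4.83 = -0.807
L/L_☉ = 10^(−0.4 × -0.807) = 2.103

M ≈ 4.02; L/L_☉ ≈ 2.10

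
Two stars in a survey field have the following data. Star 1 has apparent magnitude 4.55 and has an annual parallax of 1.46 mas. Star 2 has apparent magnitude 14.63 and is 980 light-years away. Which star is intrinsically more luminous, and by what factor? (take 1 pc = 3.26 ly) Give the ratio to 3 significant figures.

Star 1: p = 1.46 mas = 1.46×10^-3″ → d = 1/p = 684.9 pc
Star 1: M = m − 5 log₁₀ d + 5 = 4.55 − 5·2.8356 + 5 = -4.628
Star 2: d = 980 ly / 3.26 = 300.6 pc
Star 2: M = m − 5 log₁₀ d + 5 = 14.63 − 5·2.4780 + 5 = 7.240
ΔM = M_1 − M_2 = -4.628 − (7.240) = -11.868; smaller M is more luminous → Star 1.
L ratio = 10^(0.4 |ΔM|) = 10^4.747 = 55880

Star 1 is more luminous, by a factor of 55900.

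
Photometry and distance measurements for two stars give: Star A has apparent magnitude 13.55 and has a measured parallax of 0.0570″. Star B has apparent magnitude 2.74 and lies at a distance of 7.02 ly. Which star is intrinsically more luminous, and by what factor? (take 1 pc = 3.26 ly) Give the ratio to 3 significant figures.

Star B is more luminous, by a factor of 318.

Star A: d = 1/p = 1/0.0570″ = 17.54 pc
Star A: M = m − 5 log₁₀ d + 5 = 13.55 − 5·1.2441 + 5 = 12.329
Star B: d = 7.02 ly / 3.26 = 2.153 pc
Star B: M = m − 5 log₁₀ d + 5 = 2.74 − 5·0.3331 + 5 = 6.074
ΔM = M_A − M_B = 12.329 − (6.074) = 6.255; smaller M is more luminous → Star B.
L ratio = 10^(0.4 |ΔM|) = 10^2.502 = 317.7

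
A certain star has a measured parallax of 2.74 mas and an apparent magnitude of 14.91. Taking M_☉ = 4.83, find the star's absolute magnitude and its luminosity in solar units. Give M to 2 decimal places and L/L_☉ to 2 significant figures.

M ≈ 7.10; L/L_☉ ≈ 0.12

d = 1/p = 1000/2.74 mas = 365.0 pc
M = m − 5 log₁₀ d + 5 = 14.91 − 5·2.5622 + 5 = 7.099
M − M_☉ = 7.099 − 4.83 = 2.269
L/L_☉ = 10^(−0.4 × 2.269) = 0.1237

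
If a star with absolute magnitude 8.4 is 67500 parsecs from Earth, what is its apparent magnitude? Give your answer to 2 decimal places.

m ≈ 27.55

m = M + 5 log₁₀ d − 5 = 8.4 + 5·4.8293 − 5 = 27.547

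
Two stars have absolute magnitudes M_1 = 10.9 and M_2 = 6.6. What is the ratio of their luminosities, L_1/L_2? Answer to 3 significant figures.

ΔM = M_1 − M_2 = 4.3
L_1/L_2 = 10^(−0.4 ΔM) = 10^-1.720 = 0.01905

L_1/L_2 ≈ 0.0191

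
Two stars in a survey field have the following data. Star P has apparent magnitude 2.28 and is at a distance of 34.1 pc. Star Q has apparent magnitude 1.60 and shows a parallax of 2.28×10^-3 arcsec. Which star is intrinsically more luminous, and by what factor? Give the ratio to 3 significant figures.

Star Q is more luminous, by a factor of 309.

Star P: M = m − 5 log₁₀ d + 5 = 2.28 − 5·1.5328 + 5 = -0.384
Star Q: d = 1/p = 1/2.28×10^-3″ = 438.6 pc
Star Q: M = m − 5 log₁₀ d + 5 = 1.60 − 5·2.6421 + 5 = -6.610
ΔM = M_P − M_Q = -0.384 − (-6.610) = 6.227; smaller M is more luminous → Star Q.
L ratio = 10^(0.4 |ΔM|) = 10^2.491 = 309.5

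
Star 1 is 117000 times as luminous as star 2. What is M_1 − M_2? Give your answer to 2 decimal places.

Pogson: ΔM = −2.5 log₁₀(ratio) = −2.5 log₁₀(117000) = −2.5 × 5.0682 = -12.670
Star 1 is brighter, so it has the smaller magnitude: the difference is negative.

M_1 − M_2 ≈ -12.67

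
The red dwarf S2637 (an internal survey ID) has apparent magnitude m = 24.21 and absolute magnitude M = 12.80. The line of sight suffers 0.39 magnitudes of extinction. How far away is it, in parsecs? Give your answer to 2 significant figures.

m − M = 5 log₁₀(d/10 pc) + A  ⇒  24.21 − (12.80) − 0.39 = 5 log₁₀(d/10)
11.020 = 5 log₁₀(d/10)
log₁₀ d = (m − M − A)/5 + 1 = 3.2040
d = 10^3.2040 = 1600 pc

d ≈ 1600 pc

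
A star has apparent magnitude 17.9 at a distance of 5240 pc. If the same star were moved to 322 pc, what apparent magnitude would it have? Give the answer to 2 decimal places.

Flux ∝ 1/d², so Δm = 5 log₁₀(d₂/d₁) = 5 log₁₀(322/5240) = -6.057
m₂ = m₁ + Δm = 17.9 + (-6.057) = 11.843

m ≈ 11.84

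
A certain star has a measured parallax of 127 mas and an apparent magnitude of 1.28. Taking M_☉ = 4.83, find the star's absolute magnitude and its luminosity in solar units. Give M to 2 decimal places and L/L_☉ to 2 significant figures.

M ≈ 1.80; L/L_☉ ≈ 16

d = 1/p = 1000/127 mas = 7.874 pc
M = m − 5 log₁₀ d + 5 = 1.28 − 5·0.8962 + 5 = 1.799
M − M_☉ = 1.799 − 4.83 = -3.031
L/L_☉ = 10^(−0.4 × -3.031) = 16.31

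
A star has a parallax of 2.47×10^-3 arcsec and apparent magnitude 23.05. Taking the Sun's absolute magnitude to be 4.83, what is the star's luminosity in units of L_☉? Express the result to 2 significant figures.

d = 1/p = 1/2.47×10^-3″ = 404.9 pc
M = m − 5 log₁₀ d + 5 = 23.05 − 5·2.6073 + 5 = 15.013
M − M_☉ = 15.013 − 4.83 = 10.183
L/L_☉ = 10^(−0.4 × 10.183) = 8.445×10^-5

L/L_☉ ≈ 8.4×10^-5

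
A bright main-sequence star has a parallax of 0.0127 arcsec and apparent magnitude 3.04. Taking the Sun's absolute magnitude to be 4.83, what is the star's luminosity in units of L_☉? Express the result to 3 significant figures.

L/L_☉ ≈ 322

d = 1/p = 1/0.0127″ = 78.74 pc
M = m − 5 log₁₀ d + 5 = 3.04 − 5·1.8962 + 5 = -1.441
M − M_☉ = -1.441 − 4.83 = -6.271
L/L_☉ = 10^(−0.4 × -6.271) = 322.4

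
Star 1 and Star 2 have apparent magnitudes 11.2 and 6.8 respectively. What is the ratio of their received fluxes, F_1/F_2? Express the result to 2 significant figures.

F_1/F_2 ≈ 0.017

Δm = 11.2 − (6.8) = 4.4
Flux ratio = 10^(−0.4 Δm) = 10^(−0.4 × 4.4) = 10^-1.760 = 0.01738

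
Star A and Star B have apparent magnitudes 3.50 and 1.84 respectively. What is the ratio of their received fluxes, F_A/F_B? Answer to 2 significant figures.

F_A/F_B ≈ 0.22

Magnitude difference = 1.66
Flux ratio = 10^(−0.4 Δm) = 10^(−0.4 × 1.66) = 10^-0.664 = 0.2168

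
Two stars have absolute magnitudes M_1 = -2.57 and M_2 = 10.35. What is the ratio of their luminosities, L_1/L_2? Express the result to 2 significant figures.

ΔM = M_1 − M_2 = -12.92
L_1/L_2 = 10^(−0.4 ΔM) = 10^5.168 = 147200

L_1/L_2 ≈ 150000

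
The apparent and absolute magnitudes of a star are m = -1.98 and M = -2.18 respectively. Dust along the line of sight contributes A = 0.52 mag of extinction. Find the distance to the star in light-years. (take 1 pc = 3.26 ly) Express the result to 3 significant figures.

d ≈ 28.1 ly

m − M = 5 log₁₀(d/10 pc) + A  ⇒  -1.98 − (-2.18) − 0.52 = 5 log₁₀(d/10)
-0.320 = 5 log₁₀(d/10)
log₁₀ d = (m − M − A)/5 + 1 = 0.9360
d = 10^0.9360 = 8.630 pc
= 28.13 ly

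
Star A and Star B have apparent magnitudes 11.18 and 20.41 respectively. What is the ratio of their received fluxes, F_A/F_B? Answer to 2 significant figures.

Δm = 11.18 − (20.41) = -9.23
Flux ratio = 10^(−0.4 Δm) = 10^(−0.4 × -9.23) = 10^3.692 = 4920

F_A/F_B ≈ 4900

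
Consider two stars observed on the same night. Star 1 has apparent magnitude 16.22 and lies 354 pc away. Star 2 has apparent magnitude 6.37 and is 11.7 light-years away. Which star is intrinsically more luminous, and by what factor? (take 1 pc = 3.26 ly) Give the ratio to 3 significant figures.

Star 1 is more luminous, by a factor of 1.12.

Star 1: M = m − 5 log₁₀ d + 5 = 16.22 − 5·2.5490 + 5 = 8.475
Star 2: d = 11.7 ly / 3.26 = 3.589 pc
Star 2: M = m − 5 log₁₀ d + 5 = 6.37 − 5·0.5550 + 5 = 8.595
ΔM = M_1 − M_2 = 8.475 − (8.595) = -0.120; smaller M is more luminous → Star 1.
L ratio = 10^(0.4 |ΔM|) = 10^0.048 = 1.117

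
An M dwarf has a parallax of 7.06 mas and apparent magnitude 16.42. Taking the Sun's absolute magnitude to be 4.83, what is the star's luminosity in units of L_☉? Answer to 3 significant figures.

L/L_☉ ≈ 4.64×10^-3

d = 1/p = 1000/7.06 mas = 141.6 pc
M = m − 5 log₁₀ d + 5 = 16.42 − 5·2.1512 + 5 = 10.664
M − M_☉ = 10.664 − 4.83 = 5.834
L/L_☉ = 10^(−0.4 × 5.834) = 4.639×10^-3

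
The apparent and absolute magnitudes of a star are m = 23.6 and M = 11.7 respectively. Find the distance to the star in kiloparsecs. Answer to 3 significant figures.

d ≈ 2.40 kpc

μ = m − M = 11.900
m − M = 5 log₁₀ d − 5
log₁₀ d = (m − M)/5 + 1 = 3.3800
d = 10^3.3800 = 2399 pc
= 2.399 kpc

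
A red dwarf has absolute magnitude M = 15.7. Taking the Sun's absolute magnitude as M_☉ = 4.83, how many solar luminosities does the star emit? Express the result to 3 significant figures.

M − M_☉ = 15.7 − 4.83 = 10.870
L/L_☉ = 10^(−0.4 (M − M_☉)) = 10^-4.348 = 4.487×10^-5

L/L_☉ ≈ 4.49×10^-5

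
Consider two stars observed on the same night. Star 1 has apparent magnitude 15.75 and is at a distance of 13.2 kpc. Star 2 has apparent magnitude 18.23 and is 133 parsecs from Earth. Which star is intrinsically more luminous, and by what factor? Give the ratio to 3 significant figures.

Star 1 is more luminous, by a factor of 96700.

Star 1: d = 13.2 kpc = 13200 pc
Star 1: M = m − 5 log₁₀ d + 5 = 15.75 − 5·4.1206 + 5 = 0.147
Star 2: M = m − 5 log₁₀ d + 5 = 18.23 − 5·2.1239 + 5 = 12.611
ΔM = M_1 − M_2 = 0.147 − (12.611) = -12.464; smaller M is more luminous → Star 1.
L ratio = 10^(0.4 |ΔM|) = 10^4.985 = 96700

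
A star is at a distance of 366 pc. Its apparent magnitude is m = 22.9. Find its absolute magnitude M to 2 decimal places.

5 log₁₀(d/10 pc) = 5 log₁₀(366.0) − 5 = 7.817
M = m − 5 log₁₀(d/10) = 22.9 − 7.817 = 15.083

M ≈ 15.08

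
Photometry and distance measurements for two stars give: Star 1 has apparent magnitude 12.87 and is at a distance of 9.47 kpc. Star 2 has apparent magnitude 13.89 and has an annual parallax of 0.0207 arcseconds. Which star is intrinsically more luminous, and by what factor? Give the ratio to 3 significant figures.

Star 1 is more luminous, by a factor of 98300.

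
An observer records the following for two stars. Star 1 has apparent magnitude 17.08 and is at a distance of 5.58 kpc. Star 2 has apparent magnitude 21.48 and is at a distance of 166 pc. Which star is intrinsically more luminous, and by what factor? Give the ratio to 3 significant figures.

Star 1 is more luminous, by a factor of 65000.

Star 1: d = 5.58 kpc = 5580 pc
Star 1: M = m − 5 log₁₀ d + 5 = 17.08 − 5·3.7466 + 5 = 3.347
Star 2: M = m − 5 log₁₀ d + 5 = 21.48 − 5·2.2201 + 5 = 15.379
ΔM = M_1 − M_2 = 3.347 − (15.379) = -12.033; smaller M is more luminous → Star 1.
L ratio = 10^(0.4 |ΔM|) = 10^4.813 = 65020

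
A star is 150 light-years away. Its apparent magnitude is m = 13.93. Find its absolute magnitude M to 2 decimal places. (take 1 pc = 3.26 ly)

M ≈ 10.62

d = 150 ly / 3.26 = 46.01 pc
5 log₁₀(d/10 pc) = 5 log₁₀(46.01) − 5 = 3.314
M = m − 5 log₁₀(d/10) = 13.93 − 3.314 = 10.616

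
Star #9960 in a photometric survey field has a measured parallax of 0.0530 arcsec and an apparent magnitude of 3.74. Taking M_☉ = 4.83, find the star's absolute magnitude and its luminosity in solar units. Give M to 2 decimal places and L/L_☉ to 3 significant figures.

d = 1/p = 1/0.0530″ = 18.87 pc
M = m − 5 log₁₀ d + 5 = 3.74 − 5·1.2757 + 5 = 2.361
M − M_☉ = 2.361 − 4.83 = -2.469
L/L_☉ = 10^(−0.4 × -2.469) = 9.715

M ≈ 2.36; L/L_☉ ≈ 9.72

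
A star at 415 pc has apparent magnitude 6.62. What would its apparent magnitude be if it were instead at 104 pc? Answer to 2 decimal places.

Flux ∝ 1/d², so Δm = 5 log₁₀(d₂/d₁) = 5 log₁₀(104/415) = -3.005
m₂ = m₁ + Δm = 6.62 + (-3.005) = 3.615

m ≈ 3.61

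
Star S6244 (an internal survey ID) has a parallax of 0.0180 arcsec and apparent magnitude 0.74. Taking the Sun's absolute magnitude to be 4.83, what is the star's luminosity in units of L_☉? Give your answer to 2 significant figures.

d = 1/p = 1/0.0180″ = 55.56 pc
M = m − 5 log₁₀ d + 5 = 0.74 − 5·1.7447 + 5 = -2.984
M − M_☉ = -2.984 − 4.83 = -7.814
L/L_☉ = 10^(−0.4 × -7.814) = 1335

L/L_☉ ≈ 1300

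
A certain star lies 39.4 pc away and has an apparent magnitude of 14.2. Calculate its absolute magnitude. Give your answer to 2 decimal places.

5 log₁₀(d/10 pc) = 5 log₁₀(39.40) − 5 = 2.977
M = m − 5 log₁₀(d/10) = 14.2 − 2.977 = 11.223

M ≈ 11.22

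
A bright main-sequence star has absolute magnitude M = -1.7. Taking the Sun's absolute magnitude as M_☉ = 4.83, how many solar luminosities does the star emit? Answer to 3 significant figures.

M − M_☉ = -1.7 − 4.83 = -6.530
L/L_☉ = 10^(−0.4 (M − M_☉)) = 10^2.612 = 409.3

L/L_☉ ≈ 409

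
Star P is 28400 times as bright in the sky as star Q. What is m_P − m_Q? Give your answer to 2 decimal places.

Pogson: Δm = −2.5 log₁₀(ratio) = −2.5 log₁₀(28400) = −2.5 × 4.4533 = -11.133
Star P is brighter, so it has the smaller magnitude: the difference is negative.

m_P − m_Q ≈ -11.13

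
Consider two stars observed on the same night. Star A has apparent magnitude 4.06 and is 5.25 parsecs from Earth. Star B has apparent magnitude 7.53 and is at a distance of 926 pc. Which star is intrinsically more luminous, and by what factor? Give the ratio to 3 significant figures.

Star A: M = m − 5 log₁₀ d + 5 = 4.06 − 5·0.7202 + 5 = 5.459
Star B: M = m − 5 log₁₀ d + 5 = 7.53 − 5·2.9666 + 5 = -2.303
ΔM = M_A − M_B = 5.459 − (-2.303) = 7.762; smaller M is more luminous → Star B.
L ratio = 10^(0.4 |ΔM|) = 10^3.105 = 1273

Star B is more luminous, by a factor of 1270.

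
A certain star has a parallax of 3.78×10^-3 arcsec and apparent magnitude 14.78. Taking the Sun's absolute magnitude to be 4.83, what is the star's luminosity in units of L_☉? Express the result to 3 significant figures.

d = 1/p = 1/3.78×10^-3″ = 264.6 pc
M = m − 5 log₁₀ d + 5 = 14.78 − 5·2.4225 + 5 = 7.667
M − M_☉ = 7.667 − 4.83 = 2.837
L/L_☉ = 10^(−0.4 × 2.837) = 0.07329

L/L_☉ ≈ 0.0733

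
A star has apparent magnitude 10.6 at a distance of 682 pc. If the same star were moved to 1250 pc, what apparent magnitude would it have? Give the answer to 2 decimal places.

m ≈ 11.92

Flux ∝ 1/d², so Δm = 5 log₁₀(d₂/d₁) = 5 log₁₀(1250/682) = 1.316
m₂ = m₁ + Δm = 10.6 + (1.316) = 11.916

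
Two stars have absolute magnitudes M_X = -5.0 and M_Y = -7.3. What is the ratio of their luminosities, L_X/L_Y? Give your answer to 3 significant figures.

ΔM = M_X − M_Y = 2.3
L_X/L_Y = 10^(−0.4 ΔM) = 10^-0.920 = 0.1202

L_X/L_Y ≈ 0.120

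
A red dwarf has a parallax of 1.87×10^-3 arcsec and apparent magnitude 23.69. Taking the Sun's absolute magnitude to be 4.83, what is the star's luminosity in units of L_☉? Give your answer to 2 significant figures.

L/L_☉ ≈ 8.2×10^-5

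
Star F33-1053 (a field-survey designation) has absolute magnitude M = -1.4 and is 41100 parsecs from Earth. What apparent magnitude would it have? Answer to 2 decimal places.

m ≈ 16.67

m = M + 5 log₁₀ d − 5 = -1.4 + 5·4.6138 − 5 = 16.669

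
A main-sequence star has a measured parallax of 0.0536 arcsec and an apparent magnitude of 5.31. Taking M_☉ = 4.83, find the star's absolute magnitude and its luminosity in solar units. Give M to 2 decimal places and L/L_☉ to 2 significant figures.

M ≈ 3.96; L/L_☉ ≈ 2.2

d = 1/p = 1/0.0536″ = 18.66 pc
M = m − 5 log₁₀ d + 5 = 5.31 − 5·1.2708 + 5 = 3.956
M − M_☉ = 3.956 − 4.83 = -0.874
L/L_☉ = 10^(−0.4 × -0.874) = 2.237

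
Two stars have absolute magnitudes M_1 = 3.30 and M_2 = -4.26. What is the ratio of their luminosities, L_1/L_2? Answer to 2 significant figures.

ΔM = M_1 − M_2 = 7.56
L_1/L_2 = 10^(−0.4 ΔM) = 10^-3.024 = 9.462×10^-4

L_1/L_2 ≈ 9.5×10^-4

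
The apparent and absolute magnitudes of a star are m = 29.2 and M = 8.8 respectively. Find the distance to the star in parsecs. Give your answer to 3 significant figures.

μ = m − M = 20.400
m − M = 5 log₁₀ d − 5
log₁₀ d = (m − M)/5 + 1 = 5.0800
d = 10^5.0800 = 120200 pc

d ≈ 120000 pc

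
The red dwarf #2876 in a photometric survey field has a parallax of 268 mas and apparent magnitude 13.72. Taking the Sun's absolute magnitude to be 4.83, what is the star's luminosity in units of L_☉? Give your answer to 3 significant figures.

d = 1/p = 1000/268 mas = 3.731 pc
M = m − 5 log₁₀ d + 5 = 13.72 − 5·0.5719 + 5 = 15.861
M − M_☉ = 15.861 − 4.83 = 11.031
L/L_☉ = 10^(−0.4 × 11.031) = 3.870×10^-5

L/L_☉ ≈ 3.87×10^-5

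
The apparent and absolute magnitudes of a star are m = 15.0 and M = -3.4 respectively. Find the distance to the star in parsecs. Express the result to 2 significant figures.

d ≈ 48000 pc

Distance modulus: m − M = 15.0 − (-3.4) = 18.400
m − M = 5 log₁₀ d − 5
log₁₀ d = (m − M)/5 + 1 = 4.6800
d = 10^4.6800 = 47860 pc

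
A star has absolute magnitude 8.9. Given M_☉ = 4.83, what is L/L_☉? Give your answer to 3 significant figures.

M − M_☉ = 8.9 − 4.83 = 4.070
L/L_☉ = 10^(−0.4 (M − M_☉)) = 10^-1.628 = 0.02355

L/L_☉ ≈ 0.0236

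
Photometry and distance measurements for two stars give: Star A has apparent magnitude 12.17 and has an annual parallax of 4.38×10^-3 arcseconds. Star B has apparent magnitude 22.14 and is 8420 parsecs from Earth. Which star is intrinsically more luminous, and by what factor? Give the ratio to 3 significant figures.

Star A: d = 1/p = 1/4.38×10^-3″ = 228.3 pc
Star A: M = m − 5 log₁₀ d + 5 = 12.17 − 5·2.3585 + 5 = 5.377
Star B: M = m − 5 log₁₀ d + 5 = 22.14 − 5·3.9253 + 5 = 7.513
ΔM = M_A − M_B = 5.377 − (7.513) = -2.136; smaller M is more luminous → Star A.
L ratio = 10^(0.4 |ΔM|) = 10^0.854 = 7.152

Star A is more luminous, by a factor of 7.15.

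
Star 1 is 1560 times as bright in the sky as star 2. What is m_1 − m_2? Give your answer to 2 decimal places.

m_1 − m_2 ≈ -7.98

Pogson: Δm = −2.5 log₁₀(ratio) = −2.5 log₁₀(1560) = −2.5 × 3.1931 = -7.983
Star 1 is brighter, so it has the smaller magnitude: the difference is negative.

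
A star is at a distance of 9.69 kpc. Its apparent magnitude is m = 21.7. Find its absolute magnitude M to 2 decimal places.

M ≈ 6.77

d = 9.69 kpc = 9690 pc
5 log₁₀(d/10 pc) = 5 log₁₀(9690) − 5 = 14.932
M = m − 5 log₁₀(d/10) = 21.7 − 14.932 = 6.768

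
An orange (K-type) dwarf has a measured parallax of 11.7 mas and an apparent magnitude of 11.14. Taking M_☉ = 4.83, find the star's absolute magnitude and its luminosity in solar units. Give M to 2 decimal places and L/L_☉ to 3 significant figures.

M ≈ 6.48; L/L_☉ ≈ 0.219

d = 1/p = 1000/11.7 mas = 85.47 pc
M = m − 5 log₁₀ d + 5 = 11.14 − 5·1.9318 + 5 = 6.481
M − M_☉ = 6.481 − 4.83 = 1.651
L/L_☉ = 10^(−0.4 × 1.651) = 0.2186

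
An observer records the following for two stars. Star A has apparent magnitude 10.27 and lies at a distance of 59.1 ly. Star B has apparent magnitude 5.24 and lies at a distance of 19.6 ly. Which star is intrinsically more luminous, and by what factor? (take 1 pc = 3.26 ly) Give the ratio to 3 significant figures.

Star B is more luminous, by a factor of 11.3.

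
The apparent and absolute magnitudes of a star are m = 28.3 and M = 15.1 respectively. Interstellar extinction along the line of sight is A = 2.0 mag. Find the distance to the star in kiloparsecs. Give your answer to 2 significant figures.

m − M = 5 log₁₀(d/10 pc) + A  ⇒  28.3 − (15.1) − 2.0 = 5 log₁₀(d/10)
11.200 = 5 log₁₀(d/10)
log₁₀ d = (m − M − A)/5 + 1 = 3.2400
d = 10^3.2400 = 1738 pc
= 1.738 kpc

d ≈ 1.7 kpc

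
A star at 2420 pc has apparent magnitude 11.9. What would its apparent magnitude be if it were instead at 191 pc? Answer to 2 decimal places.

m ≈ 6.39

Flux ∝ 1/d², so Δm = 5 log₁₀(d₂/d₁) = 5 log₁₀(191/2420) = -5.514
m₂ = m₁ + Δm = 11.9 + (-5.514) = 6.386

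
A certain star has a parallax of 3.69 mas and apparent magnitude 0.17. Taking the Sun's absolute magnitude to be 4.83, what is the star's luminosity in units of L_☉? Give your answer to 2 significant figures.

d = 1/p = 1000/3.69 mas = 271.0 pc
M = m − 5 log₁₀ d + 5 = 0.17 − 5·2.4330 + 5 = -6.995
M − M_☉ = -6.995 − 4.83 = -11.825
L/L_☉ = 10^(−0.4 × -11.825) = 53700

L/L_☉ ≈ 54000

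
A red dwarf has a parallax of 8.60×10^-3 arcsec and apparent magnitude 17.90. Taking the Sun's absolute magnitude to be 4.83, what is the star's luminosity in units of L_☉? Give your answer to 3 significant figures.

L/L_☉ ≈ 8.00×10^-4

d = 1/p = 1/8.60×10^-3″ = 116.3 pc
M = m − 5 log₁₀ d + 5 = 17.90 − 5·2.0655 + 5 = 12.572
M − M_☉ = 12.572 − 4.83 = 7.742
L/L_☉ = 10^(−0.4 × 7.742) = 7.998×10^-4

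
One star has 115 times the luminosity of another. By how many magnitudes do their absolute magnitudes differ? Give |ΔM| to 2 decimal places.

|ΔM| ≈ 5.15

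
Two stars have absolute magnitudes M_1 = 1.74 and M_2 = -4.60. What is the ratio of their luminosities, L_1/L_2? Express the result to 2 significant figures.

L_1/L_2 ≈ 2.9×10^-3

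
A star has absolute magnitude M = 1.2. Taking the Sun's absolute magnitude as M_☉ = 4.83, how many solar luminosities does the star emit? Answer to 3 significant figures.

M − M_☉ = 1.2 − 4.83 = -3.630
L/L_☉ = 10^(−0.4 (M − M_☉)) = 10^1.452 = 28.31

L/L_☉ ≈ 28.3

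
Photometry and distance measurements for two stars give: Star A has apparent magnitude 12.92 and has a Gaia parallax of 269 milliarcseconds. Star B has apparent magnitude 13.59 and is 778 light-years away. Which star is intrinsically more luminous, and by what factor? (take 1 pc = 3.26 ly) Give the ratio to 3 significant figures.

Star B is more luminous, by a factor of 2220.

Star A: p = 269 mas = 0.269″ → d = 1/p = 3.717 pc
Star A: M = m − 5 log₁₀ d + 5 = 12.92 − 5·0.5702 + 5 = 15.069
Star B: d = 778 ly / 3.26 = 238.7 pc
Star B: M = m − 5 log₁₀ d + 5 = 13.59 − 5·2.3778 + 5 = 6.701
ΔM = M_A − M_B = 15.069 − (6.701) = 8.368; smaller M is more luminous → Star B.
L ratio = 10^(0.4 |ΔM|) = 10^3.347 = 2223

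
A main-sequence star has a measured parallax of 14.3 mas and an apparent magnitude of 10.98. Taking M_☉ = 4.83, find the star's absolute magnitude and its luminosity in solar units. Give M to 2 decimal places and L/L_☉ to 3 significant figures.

M ≈ 6.76; L/L_☉ ≈ 0.170

d = 1/p = 1000/14.3 mas = 69.93 pc
M = m − 5 log₁₀ d + 5 = 10.98 − 5·1.8447 + 5 = 6.757
M − M_☉ = 6.757 − 4.83 = 1.927
L/L_☉ = 10^(−0.4 × 1.927) = 0.1696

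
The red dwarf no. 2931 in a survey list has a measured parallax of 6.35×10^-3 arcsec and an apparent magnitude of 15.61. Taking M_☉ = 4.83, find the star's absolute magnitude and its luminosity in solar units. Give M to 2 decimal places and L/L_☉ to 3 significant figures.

d = 1/p = 1/6.35×10^-3″ = 157.5 pc
M = m − 5 log₁₀ d + 5 = 15.61 − 5·2.1972 + 5 = 9.624
M − M_☉ = 9.624 − 4.83 = 4.794
L/L_☉ = 10^(−0.4 × 4.794) = 0.01209

M ≈ 9.62; L/L_☉ ≈ 0.0121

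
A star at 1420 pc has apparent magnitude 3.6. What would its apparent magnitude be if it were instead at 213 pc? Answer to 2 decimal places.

Flux ∝ 1/d², so Δm = 5 log₁₀(d₂/d₁) = 5 log₁₀(213/1420) = -4.120
m₂ = m₁ + Δm = 3.6 + (-4.120) = -0.520

m ≈ -0.52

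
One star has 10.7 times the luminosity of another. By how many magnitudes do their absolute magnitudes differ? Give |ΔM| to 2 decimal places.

Pogson: ΔM = −2.5 log₁₀(ratio) = −2.5 log₁₀(10.7) = −2.5 × 1.0294 = -2.573

|ΔM| ≈ 2.57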